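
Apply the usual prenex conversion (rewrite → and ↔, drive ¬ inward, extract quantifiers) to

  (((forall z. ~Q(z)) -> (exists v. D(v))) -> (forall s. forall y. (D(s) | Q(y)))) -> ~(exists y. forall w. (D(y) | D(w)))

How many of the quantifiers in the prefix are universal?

1

Rewrite implications/biconditionals: A → B as ¬A ∨ B.
  ~(~(~(forall z. ~Q(z)) | (exists v. D(v))) | (forall s. forall y. (D(s) | Q(y)))) | ~(exists y. forall w. (D(y) | D(w)))
Push ¬ through the quantifiers and connectives to reach negation normal form:
  ((exists z. Q(z)) | (exists v. D(v))) & (exists s. exists y. (~D(s) & ~Q(y))) | (forall y. exists w. (~D(y) & ~D(w)))
Rename bound variables to avoid capture: y↦z1.
  ((exists z. Q(z)) | (exists v. D(v))) & (exists s. exists y. (~D(s) & ~Q(y))) | (forall z1. exists w. (~D(z1) & ~D(w)))
Extract every quantifier outward, since the variables are now distinct and don't occur free across branches:
  exists z. exists v. exists s. exists y. forall z1. exists w. ((Q(z) | D(v)) & ~D(s) & ~Q(y) | ~D(z1) & ~D(w))
The prefix is exists z exists v exists s exists y forall z1 exists w: 1 universal, 5 existential.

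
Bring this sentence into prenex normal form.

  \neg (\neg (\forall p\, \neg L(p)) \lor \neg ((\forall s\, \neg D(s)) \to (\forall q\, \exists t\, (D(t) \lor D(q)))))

\forall p\, \exists s\, \forall q\, \exists t\, (\neg L(p) \land (D(s) \lor D(t) \lor D(q)))

Eliminate → and ↔ using ¬ and ∨.
  \neg (\neg (\forall p\, \neg L(p)) \lor \neg (\neg (\forall s\, \neg D(s)) \lor (\forall q\, \exists t\, (D(t) \lor D(q)))))
Push ¬ through the quantifiers and connectives to reach negation normal form:
  (\forall p\, \neg L(p)) \land ((\exists s\, D(s)) \lor (\forall q\, \exists t\, (D(t) \lor D(q))))
All bound variables are already distinct, so no renaming is needed.
Finally move all quantifiers to the prefix:
  \forall p\, \exists s\, \forall q\, \exists t\, (\neg L(p) \land (D(s) \lor D(t) \lor D(q)))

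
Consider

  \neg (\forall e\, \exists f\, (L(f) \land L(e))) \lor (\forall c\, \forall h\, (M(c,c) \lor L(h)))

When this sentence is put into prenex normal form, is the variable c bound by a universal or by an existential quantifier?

universal

Push ¬ through the quantifiers and connectives to reach negation normal form:
  (\exists e\, \forall f\, (\neg L(f) \lor \neg L(e))) \lor (\forall c\, \forall h\, (M(c,c) \lor L(h)))
All bound variables are already distinct, so no renaming is needed.
Finally move all quantifiers to the prefix:
  \exists e\, \forall f\, \forall c\, \forall h\, (\neg L(f) \lor \neg L(e) \lor M(c,c) \lor L(h))
The quantifier \forall c sits under an even number of negations, so it remains universal.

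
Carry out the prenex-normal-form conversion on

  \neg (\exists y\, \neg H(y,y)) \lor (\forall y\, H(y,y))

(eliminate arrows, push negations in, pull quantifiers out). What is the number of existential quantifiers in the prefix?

Drive negations inward (¬∀x A ≡ ∃x ¬A, ¬∃x A ≡ ∀x ¬A, De Morgan for ∧/∨):
  (\forall y\, H(y,y)) \lor (\forall y\, H(y,y))
Give each quantifier a distinct variable: y↦z1.
  (\forall y\, H(y,y)) \lor (\forall z1\, H(z1,z1))
Finally move all quantifiers to the prefix:
  \forall y\, \forall z1\, (H(y,y) \lor H(z1,z1))
The prefix is \forall y \forall z1: 2 universal, 0 existential.

0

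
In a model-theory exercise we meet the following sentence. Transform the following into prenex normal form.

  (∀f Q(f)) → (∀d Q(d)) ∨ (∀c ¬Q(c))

∃f ∀d ∀c (¬Q(f) ∨ Q(d) ∨ ¬Q(c))

Eliminate → and ↔ using ¬ and ∨.
  ¬(∀f Q(f)) ∨ (∀d Q(d)) ∨ (∀c ¬Q(c))
Push ¬ through the quantifiers and connectives to reach negation normal form:
  (∃f ¬Q(f)) ∨ (∀d Q(d)) ∨ (∀c ¬Q(c))
All bound variables are already distinct, so no renaming is needed.
Extract every quantifier outward, since the variables are now distinct and don't occur free across branches:
  ∃f ∀d ∀c (¬Q(f) ∨ Q(d) ∨ ¬Q(c))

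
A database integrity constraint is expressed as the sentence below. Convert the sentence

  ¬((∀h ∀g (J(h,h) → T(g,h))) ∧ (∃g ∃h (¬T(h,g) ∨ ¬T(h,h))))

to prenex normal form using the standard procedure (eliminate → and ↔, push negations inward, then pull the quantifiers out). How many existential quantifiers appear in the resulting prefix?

2

Rewrite implications/biconditionals: A → B as ¬A ∨ B.
  ¬((∀h ∀g (¬J(h,h) ∨ T(g,h))) ∧ (∃g ∃h (¬T(h,g) ∨ ¬T(h,h))))
Push ¬ through the quantifiers and connectives to reach negation normal form:
  (∃h ∃g (J(h,h) ∧ ¬T(g,h))) ∨ (∀g ∀h (T(h,g) ∧ T(h,h)))
Rename bound variables to avoid capture: g↦z, h↦x.
  (∃h ∃g (J(h,h) ∧ ¬T(g,h))) ∨ (∀z ∀x (T(x,z) ∧ T(x,x)))
Pull the quantifiers to the front (each side's bound variable is not free in the other side):
  ∃h ∃g ∀z ∀x (J(h,h) ∧ ¬T(g,h) ∨ T(x,z) ∧ T(x,x))
The prefix is ∃h ∃g ∀z ∀x: 2 universal, 2 existential.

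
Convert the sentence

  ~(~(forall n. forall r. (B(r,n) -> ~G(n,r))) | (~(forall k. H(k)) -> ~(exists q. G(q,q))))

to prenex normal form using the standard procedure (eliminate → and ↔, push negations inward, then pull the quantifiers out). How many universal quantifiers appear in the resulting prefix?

Rewrite implications/biconditionals: A → B as ¬A ∨ B.
  ~(~(forall n. forall r. (~B(r,n) | ~G(n,r))) | ~~(forall k. H(k)) | ~(exists q. G(q,q)))
Move each ¬ inward, flipping quantifiers it crosses:
  (forall n. forall r. (~B(r,n) | ~G(n,r))) & (exists k. ~H(k)) & (exists q. G(q,q))
Pull the quantifiers to the front (each side's bound variable is not free in the other side):
  forall n. forall r. exists k. exists q. ((~B(r,n) | ~G(n,r)) & ~H(k) & G(q,q))
The prefix is forall n forall r exists k exists q: 2 universal, 2 existential.

2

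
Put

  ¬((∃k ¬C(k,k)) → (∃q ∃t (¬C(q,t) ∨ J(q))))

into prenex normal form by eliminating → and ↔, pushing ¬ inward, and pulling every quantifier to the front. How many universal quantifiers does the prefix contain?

First replace A → B with ¬A ∨ B.
  ¬(¬(∃k ¬C(k,k)) ∨ (∃q ∃t (¬C(q,t) ∨ J(q))))
Push ¬ through the quantifiers and connectives to reach negation normal form:
  (∃k ¬C(k,k)) ∧ (∀q ∀t (C(q,t) ∧ ¬J(q)))
All bound variables are already distinct, so no renaming is needed.
Pull the quantifiers to the front (each side's bound variable is not free in the other side):
  ∃k ∀q ∀t (¬C(k,k) ∧ C(q,t) ∧ ¬J(q))
The prefix is ∃k ∀q ∀t: 2 universal, 1 existential.

2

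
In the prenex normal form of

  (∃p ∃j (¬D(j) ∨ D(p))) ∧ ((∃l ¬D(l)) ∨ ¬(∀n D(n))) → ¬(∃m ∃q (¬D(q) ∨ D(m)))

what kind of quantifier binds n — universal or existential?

universal

Eliminate → and ↔ using ¬ and ∨.
  ¬((∃p ∃j (¬D(j) ∨ D(p))) ∧ ((∃l ¬D(l)) ∨ ¬(∀n D(n)))) ∨ ¬(∃m ∃q (¬D(q) ∨ D(m)))
Push ¬ through the quantifiers and connectives to reach negation normal form:
  (∀p ∀j (D(j) ∧ ¬D(p))) ∨ (∀l D(l)) ∧ (∀n D(n)) ∨ (∀m ∀q (D(q) ∧ ¬D(m)))
Finally move all quantifiers to the prefix:
  ∀p ∀j ∀l ∀n ∀m ∀q (D(j) ∧ ¬D(p) ∨ D(l) ∧ D(n) ∨ D(q) ∧ ¬D(m))
The quantifier ∀n sits under an even number of negations (counting the antecedent side of each →), so it remains universal.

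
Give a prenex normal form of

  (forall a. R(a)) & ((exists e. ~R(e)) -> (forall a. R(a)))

forall a. forall e. forall v. (R(a) & (R(e) | R(v)))

Eliminate → and ↔ using ¬ and ∨.
  (forall a. R(a)) & (~(exists e. ~R(e)) | (forall a. R(a)))
Push ¬ through the quantifiers and connectives to reach negation normal form:
  (forall a. R(a)) & ((forall e. R(e)) | (forall a. R(a)))
Rename bound variables to avoid capture: a↦v.
  (forall a. R(a)) & ((forall e. R(e)) | (forall v. R(v)))
Finally move all quantifiers to the prefix:
  forall a. forall e. forall v. (R(a) & (R(e) | R(v)))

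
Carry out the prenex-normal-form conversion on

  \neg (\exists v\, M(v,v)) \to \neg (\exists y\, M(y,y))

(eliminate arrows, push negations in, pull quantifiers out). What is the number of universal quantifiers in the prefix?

Eliminate → and ↔ using ¬ and ∨.
  \neg \neg (\exists v\, M(v,v)) \lor \neg (\exists y\, M(y,y))
Push ¬ through the quantifiers and connectives to reach negation normal form:
  (\exists v\, M(v,v)) \lor (\forall y\, \neg M(y,y))
All bound variables are already distinct, so no renaming is needed.
Finally move all quantifiers to the prefix:
  \exists v\, \forall y\, (M(v,v) \lor \neg M(y,y))
The prefix is \exists v \forall y: 1 universal, 1 existential.

1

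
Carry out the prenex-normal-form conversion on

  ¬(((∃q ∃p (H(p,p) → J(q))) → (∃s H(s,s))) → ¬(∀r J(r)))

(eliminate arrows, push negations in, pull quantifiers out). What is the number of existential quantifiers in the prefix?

Rewrite implications/biconditionals: A → B as ¬A ∨ B.
  ¬(¬(¬(∃q ∃p (¬H(p,p) ∨ J(q))) ∨ (∃s H(s,s))) ∨ ¬(∀r J(r)))
Push ¬ through the quantifiers and connectives to reach negation normal form:
  ((∀q ∀p (H(p,p) ∧ ¬J(q))) ∨ (∃s H(s,s))) ∧ (∀r J(r))
Pull the quantifiers to the front (each side's bound variable is not free in the other side):
  ∀q ∀p ∃s ∀r ((H(p,p) ∧ ¬J(q) ∨ H(s,s)) ∧ J(r))
The prefix is ∀q ∀p ∃s ∀r: 3 universal, 1 existential.

1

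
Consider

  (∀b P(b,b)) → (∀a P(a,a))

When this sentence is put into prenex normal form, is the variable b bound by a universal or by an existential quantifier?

Eliminate → and ↔ using ¬ and ∨.
  ¬(∀b P(b,b)) ∨ (∀a P(a,a))
Move each ¬ inward, flipping quantifiers it crosses:
  (∃b ¬P(b,b)) ∨ (∀a P(a,a))
All bound variables are already distinct, so no renaming is needed.
Extract every quantifier outward, since the variables are now distinct and don't occur free across branches:
  ∃b ∀a (¬P(b,b) ∨ P(a,a))
The quantifier ∀b sits under an odd number of negations (counting the antecedent side of each →), so it flips to ∃b.

existential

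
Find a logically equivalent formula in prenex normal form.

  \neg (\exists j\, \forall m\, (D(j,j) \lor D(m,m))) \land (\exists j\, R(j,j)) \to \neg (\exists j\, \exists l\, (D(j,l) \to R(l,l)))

\exists j\, \forall m\, \forall x1\, \forall p\, \forall l\, (D(j,j) \lor D(m,m) \lor \neg R(x1,x1) \lor D(p,l) \land \neg R(l,l))

Rewrite implications/biconditionals: A → B as ¬A ∨ B.
  \neg (\neg (\exists j\, \forall m\, (D(j,j) \lor D(m,m))) \land (\exists j\, R(j,j))) \lor \neg (\exists j\, \exists l\, (\neg D(j,l) \lor R(l,l)))
Drive negations inward (¬∀x A ≡ ∃x ¬A, ¬∃x A ≡ ∀x ¬A, De Morgan for ∧/∨):
  (\exists j\, \forall m\, (D(j,j) \lor D(m,m))) \lor (\forall j\, \neg R(j,j)) \lor (\forall j\, \forall l\, (D(j,l) \land \neg R(l,l)))
Standardize variables apart so no two quantifiers bind the same name: j↦x1, j↦p.
  (\exists j\, \forall m\, (D(j,j) \lor D(m,m))) \lor (\forall x1\, \neg R(x1,x1)) \lor (\forall p\, \forall l\, (D(p,l) \land \neg R(l,l)))
Finally move all quantifiers to the prefix:
  \exists j\, \forall m\, \forall x1\, \forall p\, \forall l\, (D(j,j) \lor D(m,m) \lor \neg R(x1,x1) \lor D(p,l) \land \neg R(l,l))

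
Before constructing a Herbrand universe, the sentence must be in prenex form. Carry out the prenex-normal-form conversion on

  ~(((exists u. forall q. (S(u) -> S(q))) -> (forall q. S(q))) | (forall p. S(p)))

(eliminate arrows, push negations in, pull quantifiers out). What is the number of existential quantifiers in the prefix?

Eliminate → and ↔ using ¬ and ∨.
  ~(~(exists u. forall q. (~S(u) | S(q))) | (forall q. S(q)) | (forall p. S(p)))
Push ¬ through the quantifiers and connectives to reach negation normal form:
  (exists u. forall q. (~S(u) | S(q))) & (exists q. ~S(q)) & (exists p. ~S(p))
Rename bound variables to avoid capture: q↦z1.
  (exists u. forall q. (~S(u) | S(q))) & (exists z1. ~S(z1)) & (exists p. ~S(p))
Extract every quantifier outward, since the variables are now distinct and don't occur free across branches:
  exists u. forall q. exists z1. exists p. ((~S(u) | S(q)) & ~S(z1) & ~S(p))
The prefix is exists u forall q exists z1 exists p: 1 universal, 3 existential.

3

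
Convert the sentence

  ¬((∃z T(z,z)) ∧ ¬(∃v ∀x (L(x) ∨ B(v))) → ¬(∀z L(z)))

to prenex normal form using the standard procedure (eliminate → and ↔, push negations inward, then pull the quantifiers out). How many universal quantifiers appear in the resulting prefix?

Rewrite implications/biconditionals: A → B as ¬A ∨ B.
  ¬(¬((∃z T(z,z)) ∧ ¬(∃v ∀x (L(x) ∨ B(v)))) ∨ ¬(∀z L(z)))
Drive negations inward (¬∀x A ≡ ∃x ¬A, ¬∃x A ≡ ∀x ¬A, De Morgan for ∧/∨):
  (∃z T(z,z)) ∧ (∀v ∃x (¬L(x) ∧ ¬B(v))) ∧ (∀z L(z))
Rename bound variables to avoid capture: z↦p.
  (∃z T(z,z)) ∧ (∀v ∃x (¬L(x) ∧ ¬B(v))) ∧ (∀p L(p))
Extract every quantifier outward, since the variables are now distinct and don't occur free across branches:
  ∃z ∀v ∃x ∀p (T(z,z) ∧ ¬L(x) ∧ ¬B(v) ∧ L(p))
The prefix is ∃z ∀v ∃x ∀p: 2 universal, 2 existential.

2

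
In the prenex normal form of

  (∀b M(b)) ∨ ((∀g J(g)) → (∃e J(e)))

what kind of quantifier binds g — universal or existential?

Rewrite implications/biconditionals: A → B as ¬A ∨ B.
  (∀b M(b)) ∨ ¬(∀g J(g)) ∨ (∃e J(e))
Push ¬ through the quantifiers and connectives to reach negation normal form:
  (∀b M(b)) ∨ (∃g ¬J(g)) ∨ (∃e J(e))
All bound variables are already distinct, so no renaming is needed.
Extract every quantifier outward, since the variables are now distinct and don't occur free across branches:
  ∀b ∃g ∃e (M(b) ∨ ¬J(g) ∨ J(e))
The quantifier ∀g sits under an odd number of negations (counting the antecedent side of each →), so it flips to ∃g.

existential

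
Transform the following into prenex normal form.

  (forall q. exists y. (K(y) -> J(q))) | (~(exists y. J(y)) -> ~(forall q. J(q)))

Eliminate → and ↔ using ¬ and ∨.
  (forall q. exists y. (~K(y) | J(q))) | ~~(exists y. J(y)) | ~(forall q. J(q))
Move each ¬ inward, flipping quantifiers it crosses:
  (forall q. exists y. (~K(y) | J(q))) | (exists y. J(y)) | (exists q. ~J(q))
Give each quantifier a distinct variable: y↦c, q↦u.
  (forall q. exists y. (~K(y) | J(q))) | (exists c. J(c)) | (exists u. ~J(u))
Finally move all quantifiers to the prefix:
  forall q. exists y. exists c. exists u. (~K(y) | J(q) | J(c) | ~J(u))

forall q. exists y. exists c. exists u. (~K(y) | J(q) | J(c) | ~J(u))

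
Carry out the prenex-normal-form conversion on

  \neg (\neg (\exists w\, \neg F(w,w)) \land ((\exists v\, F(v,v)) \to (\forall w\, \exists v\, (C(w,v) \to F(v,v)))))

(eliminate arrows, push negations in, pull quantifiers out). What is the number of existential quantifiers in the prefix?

First replace A → B with ¬A ∨ B.
  \neg (\neg (\exists w\, \neg F(w,w)) \land (\neg (\exists v\, F(v,v)) \lor (\forall w\, \exists v\, (\neg C(w,v) \lor F(v,v)))))
Move each ¬ inward, flipping quantifiers it crosses:
  (\exists w\, \neg F(w,w)) \lor (\exists v\, F(v,v)) \land (\exists w\, \forall v\, (C(w,v) \land \neg F(v,v)))
Give each quantifier a distinct variable: w↦p, v↦q.
  (\exists w\, \neg F(w,w)) \lor (\exists v\, F(v,v)) \land (\exists p\, \forall q\, (C(p,q) \land \neg F(q,q)))
Pull the quantifiers to the front (each side's bound variable is not free in the other side):
  \exists w\, \exists v\, \exists p\, \forall q\, (\neg F(w,w) \lor F(v,v) \land C(p,q) \land \neg F(q,q))
The prefix is \exists w \exists v \exists p \forall q: 1 universal, 3 existential.

3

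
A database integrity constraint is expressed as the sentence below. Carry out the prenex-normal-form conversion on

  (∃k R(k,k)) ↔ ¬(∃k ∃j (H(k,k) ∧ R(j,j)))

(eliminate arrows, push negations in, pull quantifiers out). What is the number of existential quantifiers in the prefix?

3

Eliminate → and ↔ using ¬ and ∨; A ↔ B as (¬A ∨ B) ∧ (¬B ∨ A).
  (¬(∃k R(k,k)) ∨ ¬(∃k ∃j (H(k,k) ∧ R(j,j)))) ∧ (¬¬(∃k ∃j (H(k,k) ∧ R(j,j))) ∨ (∃k R(k,k)))
Drive negations inward (¬∀x A ≡ ∃x ¬A, ¬∃x A ≡ ∀x ¬A, De Morgan for ∧/∨):
  ((∀k ¬R(k,k)) ∨ (∀k ∀j (¬H(k,k) ∨ ¬R(j,j)))) ∧ ((∃k ∃j (H(k,k) ∧ R(j,j))) ∨ (∃k R(k,k)))
Rename bound variables to avoid capture: k↦z1, k↦b, j↦y, k↦s.
  ((∀k ¬R(k,k)) ∨ (∀z1 ∀j (¬H(z1,z1) ∨ ¬R(j,j)))) ∧ ((∃b ∃y (H(b,b) ∧ R(y,y))) ∨ (∃s R(s,s)))
Pull the quantifiers to the front (each side's bound variable is not free in the other side):
  ∀k ∀z1 ∀j ∃b ∃y ∃s ((¬R(k,k) ∨ ¬H(z1,z1) ∨ ¬R(j,j)) ∧ (H(b,b) ∧ R(y,y) ∨ R(s,s)))
The prefix is ∀k ∀z1 ∀j ∃b ∃y ∃s: 3 universal, 3 existential.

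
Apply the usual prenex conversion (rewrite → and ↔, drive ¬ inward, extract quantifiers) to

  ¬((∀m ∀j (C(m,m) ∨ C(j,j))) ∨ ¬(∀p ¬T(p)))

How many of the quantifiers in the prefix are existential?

2

Drive negations inward (¬∀x A ≡ ∃x ¬A, ¬∃x A ≡ ∀x ¬A, De Morgan for ∧/∨):
  (∃m ∃j (¬C(m,m) ∧ ¬C(j,j))) ∧ (∀p ¬T(p))
All bound variables are already distinct, so no renaming is needed.
Finally move all quantifiers to the prefix:
  ∃m ∃j ∀p (¬C(m,m) ∧ ¬C(j,j) ∧ ¬T(p))
The prefix is ∃m ∃j ∀p: 1 universal, 2 existential.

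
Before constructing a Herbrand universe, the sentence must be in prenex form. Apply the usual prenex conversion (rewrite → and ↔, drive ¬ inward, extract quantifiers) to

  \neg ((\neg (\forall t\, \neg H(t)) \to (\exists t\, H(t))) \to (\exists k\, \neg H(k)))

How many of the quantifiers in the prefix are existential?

1

Rewrite implications/biconditionals: A → B as ¬A ∨ B.
  \neg (\neg (\neg \neg (\forall t\, \neg H(t)) \lor (\exists t\, H(t))) \lor (\exists k\, \neg H(k)))
Drive negations inward (¬∀x A ≡ ∃x ¬A, ¬∃x A ≡ ∀x ¬A, De Morgan for ∧/∨):
  ((\forall t\, \neg H(t)) \lor (\exists t\, H(t))) \land (\forall k\, H(k))
Standardize variables apart so no two quantifiers bind the same name: t↦x1.
  ((\forall t\, \neg H(t)) \lor (\exists x1\, H(x1))) \land (\forall k\, H(k))
Pull the quantifiers to the front (each side's bound variable is not free in the other side):
  \forall t\, \exists x1\, \forall k\, ((\neg H(t) \lor H(x1)) \land H(k))
The prefix is \forall t \exists x1 \forall k: 2 universal, 1 existential.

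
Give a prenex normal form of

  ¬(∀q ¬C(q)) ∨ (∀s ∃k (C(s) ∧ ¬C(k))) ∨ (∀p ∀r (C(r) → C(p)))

Eliminate → and ↔ using ¬ and ∨.
  ¬(∀q ¬C(q)) ∨ (∀s ∃k (C(s) ∧ ¬C(k))) ∨ (∀p ∀r (¬C(r) ∨ C(p)))
Drive negations inward (¬∀x A ≡ ∃x ¬A, ¬∃x A ≡ ∀x ¬A, De Morgan for ∧/∨):
  (∃q C(q)) ∨ (∀s ∃k (C(s) ∧ ¬C(k))) ∨ (∀p ∀r (¬C(r) ∨ C(p)))
Pull the quantifiers to the front (each side's bound variable is not free in the other side):
  ∃q ∀s ∃k ∀p ∀r (C(q) ∨ C(s) ∧ ¬C(k) ∨ ¬C(r) ∨ C(p))

∃q ∀s ∃k ∀p ∀r (C(q) ∨ C(s) ∧ ¬C(k) ∨ ¬C(r) ∨ C(p))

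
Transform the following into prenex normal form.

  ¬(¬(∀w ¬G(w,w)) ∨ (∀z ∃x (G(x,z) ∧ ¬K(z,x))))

Move each ¬ inward, flipping quantifiers it crosses:
  (∀w ¬G(w,w)) ∧ (∃z ∀x (¬G(x,z) ∨ K(z,x)))
All bound variables are already distinct, so no renaming is needed.
Finally move all quantifiers to the prefix:
  ∀w ∃z ∀x (¬G(w,w) ∧ (¬G(x,z) ∨ K(z,x)))

∀w ∃z ∀x (¬G(w,w) ∧ (¬G(x,z) ∨ K(z,x)))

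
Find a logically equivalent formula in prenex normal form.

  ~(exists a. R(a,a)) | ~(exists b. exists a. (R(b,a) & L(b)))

forall a. forall b. forall s. (~R(a,a) | ~R(b,s) | ~L(b))

Drive negations inward (¬∀x A ≡ ∃x ¬A, ¬∃x A ≡ ∀x ¬A, De Morgan for ∧/∨):
  (forall a. ~R(a,a)) | (forall b. forall a. (~R(b,a) | ~L(b)))
Give each quantifier a distinct variable: a↦s.
  (forall a. ~R(a,a)) | (forall b. forall s. (~R(b,s) | ~L(b)))
Pull the quantifiers to the front (each side's bound variable is not free in the other side):
  forall a. forall b. forall s. (~R(a,a) | ~R(b,s) | ~L(b))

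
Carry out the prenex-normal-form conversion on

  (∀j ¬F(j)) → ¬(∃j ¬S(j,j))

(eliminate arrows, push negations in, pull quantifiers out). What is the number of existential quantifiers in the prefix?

First replace A → B with ¬A ∨ B.
  ¬(∀j ¬F(j)) ∨ ¬(∃j ¬S(j,j))
Push ¬ through the quantifiers and connectives to reach negation normal form:
  (∃j F(j)) ∨ (∀j S(j,j))
Rename bound variables to avoid capture: j↦w1.
  (∃j F(j)) ∨ (∀w1 S(w1,w1))
Pull the quantifiers to the front (each side's bound variable is not free in the other side):
  ∃j ∀w1 (F(j) ∨ S(w1,w1))
The prefix is ∃j ∀w1: 1 universal, 1 existential.

1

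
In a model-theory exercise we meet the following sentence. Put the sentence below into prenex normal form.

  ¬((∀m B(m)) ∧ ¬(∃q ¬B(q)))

Move each ¬ inward, flipping quantifiers it crosses:
  (∃m ¬B(m)) ∨ (∃q ¬B(q))
All bound variables are already distinct, so no renaming is needed.
Pull the quantifiers to the front (each side's bound variable is not free in the other side):
  ∃m ∃q (¬B(m) ∨ ¬B(q))

∃m ∃q (¬B(m) ∨ ¬B(q))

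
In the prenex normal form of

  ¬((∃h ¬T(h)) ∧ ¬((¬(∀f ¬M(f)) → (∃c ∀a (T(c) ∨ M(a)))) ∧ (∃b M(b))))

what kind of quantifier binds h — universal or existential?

Eliminate → and ↔ using ¬ and ∨.
  ¬((∃h ¬T(h)) ∧ ¬((¬¬(∀f ¬M(f)) ∨ (∃c ∀a (T(c) ∨ M(a)))) ∧ (∃b M(b))))
Move each ¬ inward, flipping quantifiers it crosses:
  (∀h T(h)) ∨ ((∀f ¬M(f)) ∨ (∃c ∀a (T(c) ∨ M(a)))) ∧ (∃b M(b))
Pull the quantifiers to the front (each side's bound variable is not free in the other side):
  ∀h ∀f ∃c ∀a ∃b (T(h) ∨ (¬M(f) ∨ T(c) ∨ M(a)) ∧ M(b))
The quantifier ∃h sits under an odd number of negations (counting the antecedent side of each →), so it flips to ∀h.

universal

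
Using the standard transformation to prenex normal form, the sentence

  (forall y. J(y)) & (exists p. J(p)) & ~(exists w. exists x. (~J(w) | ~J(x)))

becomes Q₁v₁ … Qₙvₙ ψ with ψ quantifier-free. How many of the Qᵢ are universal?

Push ¬ through the quantifiers and connectives to reach negation normal form:
  (forall y. J(y)) & (exists p. J(p)) & (forall w. forall x. (J(w) & J(x)))
All bound variables are already distinct, so no renaming is needed.
Finally move all quantifiers to the prefix:
  forall y. exists p. forall w. forall x. (J(y) & J(p) & J(w) & J(x))
The prefix is forall y exists p forall w forall x: 3 universal, 1 existential.

3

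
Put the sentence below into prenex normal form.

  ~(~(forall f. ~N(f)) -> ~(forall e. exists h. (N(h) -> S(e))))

exists f. forall e. exists h. (N(f) & (~N(h) | S(e)))

Rewrite implications/biconditionals: A → B as ¬A ∨ B.
  ~(~~(forall f. ~N(f)) | ~(forall e. exists h. (~N(h) | S(e))))
Drive negations inward (¬∀x A ≡ ∃x ¬A, ¬∃x A ≡ ∀x ¬A, De Morgan for ∧/∨):
  (exists f. N(f)) & (forall e. exists h. (~N(h) | S(e)))
Finally move all quantifiers to the prefix:
  exists f. forall e. exists h. (N(f) & (~N(h) | S(e)))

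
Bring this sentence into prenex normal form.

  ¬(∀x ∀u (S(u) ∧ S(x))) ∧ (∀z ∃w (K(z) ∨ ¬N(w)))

Move each ¬ inward, flipping quantifiers it crosses:
  (∃x ∃u (¬S(u) ∨ ¬S(x))) ∧ (∀z ∃w (K(z) ∨ ¬N(w)))
All bound variables are already distinct, so no renaming is needed.
Extract every quantifier outward, since the variables are now distinct and don't occur free across branches:
  ∃x ∃u ∀z ∃w ((¬S(u) ∨ ¬S(x)) ∧ (K(z) ∨ ¬N(w)))

∃x ∃u ∀z ∃w ((¬S(u) ∨ ¬S(x)) ∧ (K(z) ∨ ¬N(w)))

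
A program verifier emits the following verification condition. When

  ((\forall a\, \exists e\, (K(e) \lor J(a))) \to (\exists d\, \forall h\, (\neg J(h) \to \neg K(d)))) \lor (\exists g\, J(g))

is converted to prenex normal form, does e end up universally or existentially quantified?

universal

First replace A → B with ¬A ∨ B.
  \neg (\forall a\, \exists e\, (K(e) \lor J(a))) \lor (\exists d\, \forall h\, (\neg \neg J(h) \lor \neg K(d))) \lor (\exists g\, J(g))
Drive negations inward (¬∀x A ≡ ∃x ¬A, ¬∃x A ≡ ∀x ¬A, De Morgan for ∧/∨):
  (\exists a\, \forall e\, (\neg K(e) \land \neg J(a))) \lor (\exists d\, \forall h\, (J(h) \lor \neg K(d))) \lor (\exists g\, J(g))
All bound variables are already distinct, so no renaming is needed.
Pull the quantifiers to the front (each side's bound variable is not free in the other side):
  \exists a\, \forall e\, \exists d\, \forall h\, \exists g\, (\neg K(e) \land \neg J(a) \lor J(h) \lor \neg K(d) \lor J(g))
The quantifier \exists e sits under an odd number of negations (counting the antecedent side of each →), so it flips to \forall e.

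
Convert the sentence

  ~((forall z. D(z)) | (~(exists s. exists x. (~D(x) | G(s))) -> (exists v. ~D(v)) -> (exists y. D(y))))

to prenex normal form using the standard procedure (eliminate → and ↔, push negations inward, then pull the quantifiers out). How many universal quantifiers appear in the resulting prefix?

Rewrite implications/biconditionals: A → B as ¬A ∨ B.
  ~((forall z. D(z)) | ~~(exists s. exists x. (~D(x) | G(s))) | ~(exists v. ~D(v)) | (exists y. D(y)))
Drive negations inward (¬∀x A ≡ ∃x ¬A, ¬∃x A ≡ ∀x ¬A, De Morgan for ∧/∨):
  (exists z. ~D(z)) & (forall s. forall x. (D(x) & ~G(s))) & (exists v. ~D(v)) & (forall y. ~D(y))
All bound variables are already distinct, so no renaming is needed.
Extract every quantifier outward, since the variables are now distinct and don't occur free across branches:
  exists z. forall s. forall x. exists v. forall y. (~D(z) & D(x) & ~G(s) & ~D(v) & ~D(y))
The prefix is exists z forall s forall x exists v forall y: 3 universal, 2 existential.

3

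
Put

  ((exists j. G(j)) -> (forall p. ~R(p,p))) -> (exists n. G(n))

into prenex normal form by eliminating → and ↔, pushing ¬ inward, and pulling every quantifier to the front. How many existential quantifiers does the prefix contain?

Rewrite implications/biconditionals: A → B as ¬A ∨ B.
  ~(~(exists j. G(j)) | (forall p. ~R(p,p))) | (exists n. G(n))
Drive negations inward (¬∀x A ≡ ∃x ¬A, ¬∃x A ≡ ∀x ¬A, De Morgan for ∧/∨):
  (exists j. G(j)) & (exists p. R(p,p)) | (exists n. G(n))
All bound variables are already distinct, so no renaming is needed.
Pull the quantifiers to the front (each side's bound variable is not free in the other side):
  exists j. exists p. exists n. (G(j) & R(p,p) | G(n))
The prefix is exists j exists p exists n: 0 universal, 3 existential.

3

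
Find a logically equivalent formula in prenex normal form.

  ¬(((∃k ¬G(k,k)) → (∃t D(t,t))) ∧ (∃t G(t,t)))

∃k ∀t ∀z1 (¬G(k,k) ∧ ¬D(t,t) ∨ ¬G(z1,z1))

Rewrite implications/biconditionals: A → B as ¬A ∨ B.
  ¬((¬(∃k ¬G(k,k)) ∨ (∃t D(t,t))) ∧ (∃t G(t,t)))
Drive negations inward (¬∀x A ≡ ∃x ¬A, ¬∃x A ≡ ∀x ¬A, De Morgan for ∧/∨):
  (∃k ¬G(k,k)) ∧ (∀t ¬D(t,t)) ∨ (∀t ¬G(t,t))
Standardize variables apart so no two quantifiers bind the same name: t↦z1.
  (∃k ¬G(k,k)) ∧ (∀t ¬D(t,t)) ∨ (∀z1 ¬G(z1,z1))
Pull the quantifiers to the front (each side's bound variable is not free in the other side):
  ∃k ∀t ∀z1 (¬G(k,k) ∧ ¬D(t,t) ∨ ¬G(z1,z1))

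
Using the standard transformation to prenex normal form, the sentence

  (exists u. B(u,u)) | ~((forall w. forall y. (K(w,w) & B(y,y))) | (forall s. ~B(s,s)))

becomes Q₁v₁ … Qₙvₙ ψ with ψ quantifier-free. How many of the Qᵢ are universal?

Drive negations inward (¬∀x A ≡ ∃x ¬A, ¬∃x A ≡ ∀x ¬A, De Morgan for ∧/∨):
  (exists u. B(u,u)) | (exists w. exists y. (~K(w,w) | ~B(y,y))) & (exists s. B(s,s))
All bound variables are already distinct, so no renaming is needed.
Extract every quantifier outward, since the variables are now distinct and don't occur free across branches:
  exists u. exists w. exists y. exists s. (B(u,u) | (~K(w,w) | ~B(y,y)) & B(s,s))
The prefix is exists u exists w exists y exists s: 0 universal, 4 existential.

0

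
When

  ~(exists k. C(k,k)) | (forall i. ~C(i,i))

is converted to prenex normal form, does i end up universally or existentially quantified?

universal

Move each ¬ inward, flipping quantifiers it crosses:
  (forall k. ~C(k,k)) | (forall i. ~C(i,i))
All bound variables are already distinct, so no renaming is needed.
Extract every quantifier outward, since the variables are now distinct and don't occur free across branches:
  forall k. forall i. (~C(k,k) | ~C(i,i))
The quantifier forall i sits under an even number of negations, so it remains universal.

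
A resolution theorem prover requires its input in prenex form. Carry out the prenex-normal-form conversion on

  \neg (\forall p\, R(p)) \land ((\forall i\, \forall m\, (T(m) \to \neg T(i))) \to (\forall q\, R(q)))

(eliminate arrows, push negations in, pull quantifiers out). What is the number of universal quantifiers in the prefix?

Eliminate → and ↔ using ¬ and ∨.
  \neg (\forall p\, R(p)) \land (\neg (\forall i\, \forall m\, (\neg T(m) \lor \neg T(i))) \lor (\forall q\, R(q)))
Drive negations inward (¬∀x A ≡ ∃x ¬A, ¬∃x A ≡ ∀x ¬A, De Morgan for ∧/∨):
  (\exists p\, \neg R(p)) \land ((\exists i\, \exists m\, (T(m) \land T(i))) \lor (\forall q\, R(q)))
All bound variables are already distinct, so no renaming is needed.
Finally move all quantifiers to the prefix:
  \exists p\, \exists i\, \exists m\, \forall q\, (\neg R(p) \land (T(m) \land T(i) \lor R(q)))
The prefix is \exists p \exists i \exists m \forall q: 1 universal, 3 existential.

1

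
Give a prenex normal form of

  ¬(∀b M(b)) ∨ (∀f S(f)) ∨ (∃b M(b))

Push ¬ through the quantifiers and connectives to reach negation normal form:
  (∃b ¬M(b)) ∨ (∀f S(f)) ∨ (∃b M(b))
Standardize variables apart so no two quantifiers bind the same name: b↦y.
  (∃b ¬M(b)) ∨ (∀f S(f)) ∨ (∃y M(y))
Extract every quantifier outward, since the variables are now distinct and don't occur free across branches:
  ∃b ∀f ∃y (¬M(b) ∨ S(f) ∨ M(y))

∃b ∀f ∃y (¬M(b) ∨ S(f) ∨ M(y))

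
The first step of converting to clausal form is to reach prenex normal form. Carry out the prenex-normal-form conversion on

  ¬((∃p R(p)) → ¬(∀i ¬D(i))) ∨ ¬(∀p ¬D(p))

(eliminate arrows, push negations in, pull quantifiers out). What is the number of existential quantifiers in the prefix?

2

Rewrite implications/biconditionals: A → B as ¬A ∨ B.
  ¬(¬(∃p R(p)) ∨ ¬(∀i ¬D(i))) ∨ ¬(∀p ¬D(p))
Move each ¬ inward, flipping quantifiers it crosses:
  (∃p R(p)) ∧ (∀i ¬D(i)) ∨ (∃p D(p))
Give each quantifier a distinct variable: p↦a.
  (∃p R(p)) ∧ (∀i ¬D(i)) ∨ (∃a D(a))
Pull the quantifiers to the front (each side's bound variable is not free in the other side):
  ∃p ∀i ∃a (R(p) ∧ ¬D(i) ∨ D(a))
The prefix is ∃p ∀i ∃a: 1 universal, 2 existential.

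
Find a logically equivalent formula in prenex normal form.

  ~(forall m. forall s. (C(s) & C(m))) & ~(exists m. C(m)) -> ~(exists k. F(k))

forall m. forall s. exists v. forall k. (C(s) & C(m) | C(v) | ~F(k))

First replace A → B with ¬A ∨ B.
  ~(~(forall m. forall s. (C(s) & C(m))) & ~(exists m. C(m))) | ~(exists k. F(k))
Push ¬ through the quantifiers and connectives to reach negation normal form:
  (forall m. forall s. (C(s) & C(m))) | (exists m. C(m)) | (forall k. ~F(k))
Rename bound variables to avoid capture: m↦v.
  (forall m. forall s. (C(s) & C(m))) | (exists v. C(v)) | (forall k. ~F(k))
Pull the quantifiers to the front (each side's bound variable is not free in the other side):
  forall m. forall s. exists v. forall k. (C(s) & C(m) | C(v) | ~F(k))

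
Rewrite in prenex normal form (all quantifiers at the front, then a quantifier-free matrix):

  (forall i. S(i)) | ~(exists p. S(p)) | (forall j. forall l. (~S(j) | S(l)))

forall i. forall p. forall j. forall l. (S(i) | ~S(p) | ~S(j) | S(l))

Push ¬ through the quantifiers and connectives to reach negation normal form:
  (forall i. S(i)) | (forall p. ~S(p)) | (forall j. forall l. (~S(j) | S(l)))
Pull the quantifiers to the front (each side's bound variable is not free in the other side):
  forall i. forall p. forall j. forall l. (S(i) | ~S(p) | ~S(j) | S(l))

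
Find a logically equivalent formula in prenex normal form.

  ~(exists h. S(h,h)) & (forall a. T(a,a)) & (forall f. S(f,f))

Move each ¬ inward, flipping quantifiers it crosses:
  (forall h. ~S(h,h)) & (forall a. T(a,a)) & (forall f. S(f,f))
All bound variables are already distinct, so no renaming is needed.
Finally move all quantifiers to the prefix:
  forall h. forall a. forall f. (~S(h,h) & T(a,a) & S(f,f))

forall h. forall a. forall f. (~S(h,h) & T(a,a) & S(f,f))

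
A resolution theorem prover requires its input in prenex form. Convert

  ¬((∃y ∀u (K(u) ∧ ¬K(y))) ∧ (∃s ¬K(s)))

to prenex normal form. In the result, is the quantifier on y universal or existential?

Push ¬ through the quantifiers and connectives to reach negation normal form:
  (∀y ∃u (¬K(u) ∨ K(y))) ∨ (∀s K(s))
Finally move all quantifiers to the prefix:
  ∀y ∃u ∀s (¬K(u) ∨ K(y) ∨ K(s))
The quantifier ∃y sits under an odd number of negations, so it flips to ∀y.

universal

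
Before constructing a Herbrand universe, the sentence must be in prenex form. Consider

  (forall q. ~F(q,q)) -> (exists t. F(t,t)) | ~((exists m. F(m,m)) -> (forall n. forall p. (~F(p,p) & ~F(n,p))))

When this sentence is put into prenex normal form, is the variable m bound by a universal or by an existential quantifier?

Eliminate → and ↔ using ¬ and ∨.
  ~(forall q. ~F(q,q)) | (exists t. F(t,t)) | ~(~(exists m. F(m,m)) | (forall n. forall p. (~F(p,p) & ~F(n,p))))
Move each ¬ inward, flipping quantifiers it crosses:
  (exists q. F(q,q)) | (exists t. F(t,t)) | (exists m. F(m,m)) & (exists n. exists p. (F(p,p) | F(n,p)))
All bound variables are already distinct, so no renaming is needed.
Pull the quantifiers to the front (each side's bound variable is not free in the other side):
  exists q. exists t. exists m. exists n. exists p. (F(q,q) | F(t,t) | F(m,m) & (F(p,p) | F(n,p)))
The quantifier exists m sits under an even number of negations (counting the antecedent side of each →), so it remains existential.

existential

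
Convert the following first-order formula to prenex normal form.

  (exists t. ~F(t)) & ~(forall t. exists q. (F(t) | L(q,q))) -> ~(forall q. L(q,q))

Rewrite implications/biconditionals: A → B as ¬A ∨ B.
  ~((exists t. ~F(t)) & ~(forall t. exists q. (F(t) | L(q,q)))) | ~(forall q. L(q,q))
Drive negations inward (¬∀x A ≡ ∃x ¬A, ¬∃x A ≡ ∀x ¬A, De Morgan for ∧/∨):
  (forall t. F(t)) | (forall t. exists q. (F(t) | L(q,q))) | (exists q. ~L(q,q))
Give each quantifier a distinct variable: t↦y, q↦c.
  (forall t. F(t)) | (forall y. exists q. (F(y) | L(q,q))) | (exists c. ~L(c,c))
Extract every quantifier outward, since the variables are now distinct and don't occur free across branches:
  forall t. forall y. exists q. exists c. (F(t) | F(y) | L(q,q) | ~L(c,c))

forall t. forall y. exists q. exists c. (F(t) | F(y) | L(q,q) | ~L(c,c))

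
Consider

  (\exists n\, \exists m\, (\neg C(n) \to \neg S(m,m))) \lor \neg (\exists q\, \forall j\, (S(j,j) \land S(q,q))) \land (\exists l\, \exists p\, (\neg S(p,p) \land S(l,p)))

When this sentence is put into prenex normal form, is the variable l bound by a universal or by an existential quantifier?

existential

Eliminate → and ↔ using ¬ and ∨.
  (\exists n\, \exists m\, (\neg \neg C(n) \lor \neg S(m,m))) \lor \neg (\exists q\, \forall j\, (S(j,j) \land S(q,q))) \land (\exists l\, \exists p\, (\neg S(p,p) \land S(l,p)))
Drive negations inward (¬∀x A ≡ ∃x ¬A, ¬∃x A ≡ ∀x ¬A, De Morgan for ∧/∨):
  (\exists n\, \exists m\, (C(n) \lor \neg S(m,m))) \lor (\forall q\, \exists j\, (\neg S(j,j) \lor \neg S(q,q))) \land (\exists l\, \exists p\, (\neg S(p,p) \land S(l,p)))
Pull the quantifiers to the front (each side's bound variable is not free in the other side):
  \exists n\, \exists m\, \forall q\, \exists j\, \exists l\, \exists p\, (C(n) \lor \neg S(m,m) \lor (\neg S(j,j) \lor \neg S(q,q)) \land \neg S(p,p) \land S(l,p))
The quantifier \exists l sits under an even number of negations (counting the antecedent side of each →), so it remains existential.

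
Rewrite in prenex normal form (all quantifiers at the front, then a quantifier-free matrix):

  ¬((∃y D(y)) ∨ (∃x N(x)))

∀y ∀x (¬D(y) ∧ ¬N(x))

Move each ¬ inward, flipping quantifiers it crosses:
  (∀y ¬D(y)) ∧ (∀x ¬N(x))
Extract every quantifier outward, since the variables are now distinct and don't occur free across branches:
  ∀y ∀x (¬D(y) ∧ ¬N(x))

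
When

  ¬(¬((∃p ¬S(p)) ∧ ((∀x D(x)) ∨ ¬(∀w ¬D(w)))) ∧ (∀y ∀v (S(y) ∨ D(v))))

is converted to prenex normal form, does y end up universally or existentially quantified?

Move each ¬ inward, flipping quantifiers it crosses:
  (∃p ¬S(p)) ∧ ((∀x D(x)) ∨ (∃w D(w))) ∨ (∃y ∃v (¬S(y) ∧ ¬D(v)))
All bound variables are already distinct, so no renaming is needed.
Finally move all quantifiers to the prefix:
  ∃p ∀x ∃w ∃y ∃v (¬S(p) ∧ (D(x) ∨ D(w)) ∨ ¬S(y) ∧ ¬D(v))
The quantifier ∀y sits under an odd number of negations, so it flips to ∃y.

existential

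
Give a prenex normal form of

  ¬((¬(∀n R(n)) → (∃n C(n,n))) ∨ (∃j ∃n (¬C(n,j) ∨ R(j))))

∃n ∀u ∀j ∀c (¬R(n) ∧ ¬C(u,u) ∧ C(c,j) ∧ ¬R(j))

Rewrite implications/biconditionals: A → B as ¬A ∨ B.
  ¬(¬¬(∀n R(n)) ∨ (∃n C(n,n)) ∨ (∃j ∃n (¬C(n,j) ∨ R(j))))
Move each ¬ inward, flipping quantifiers it crosses:
  (∃n ¬R(n)) ∧ (∀n ¬C(n,n)) ∧ (∀j ∀n (C(n,j) ∧ ¬R(j)))
Standardize variables apart so no two quantifiers bind the same name: n↦u, n↦c.
  (∃n ¬R(n)) ∧ (∀u ¬C(u,u)) ∧ (∀j ∀c (C(c,j) ∧ ¬R(j)))
Pull the quantifiers to the front (each side's bound variable is not free in the other side):
  ∃n ∀u ∀j ∀c (¬R(n) ∧ ¬C(u,u) ∧ C(c,j) ∧ ¬R(j))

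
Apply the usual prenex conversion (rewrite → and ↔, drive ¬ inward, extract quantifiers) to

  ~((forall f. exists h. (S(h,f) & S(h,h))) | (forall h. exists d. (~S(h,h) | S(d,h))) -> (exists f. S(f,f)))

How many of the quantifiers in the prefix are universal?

Eliminate → and ↔ using ¬ and ∨.
  ~(~((forall f. exists h. (S(h,f) & S(h,h))) | (forall h. exists d. (~S(h,h) | S(d,h)))) | (exists f. S(f,f)))
Move each ¬ inward, flipping quantifiers it crosses:
  ((forall f. exists h. (S(h,f) & S(h,h))) | (forall h. exists d. (~S(h,h) | S(d,h)))) & (forall f. ~S(f,f))
Standardize variables apart so no two quantifiers bind the same name: h↦y1, f↦y.
  ((forall f. exists h. (S(h,f) & S(h,h))) | (forall y1. exists d. (~S(y1,y1) | S(d,y1)))) & (forall y. ~S(y,y))
Pull the quantifiers to the front (each side's bound variable is not free in the other side):
  forall f. exists h. forall y1. exists d. forall y. ((S(h,f) & S(h,h) | ~S(y1,y1) | S(d,y1)) & ~S(y,y))
The prefix is forall f exists h forall y1 exists d forall y: 3 universal, 2 existential.

3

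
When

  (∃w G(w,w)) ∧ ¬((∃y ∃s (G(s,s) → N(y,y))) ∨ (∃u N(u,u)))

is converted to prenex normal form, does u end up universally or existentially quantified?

First replace A → B with ¬A ∨ B.
  (∃w G(w,w)) ∧ ¬((∃y ∃s (¬G(s,s) ∨ N(y,y))) ∨ (∃u N(u,u)))
Drive negations inward (¬∀x A ≡ ∃x ¬A, ¬∃x A ≡ ∀x ¬A, De Morgan for ∧/∨):
  (∃w G(w,w)) ∧ (∀y ∀s (G(s,s) ∧ ¬N(y,y))) ∧ (∀u ¬N(u,u))
All bound variables are already distinct, so no renaming is needed.
Pull the quantifiers to the front (each side's bound variable is not free in the other side):
  ∃w ∀y ∀s ∀u (G(w,w) ∧ G(s,s) ∧ ¬N(y,y) ∧ ¬N(u,u))
The quantifier ∃u sits under an odd number of negations (counting the antecedent side of each →), so it flips to ∀u.

universal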